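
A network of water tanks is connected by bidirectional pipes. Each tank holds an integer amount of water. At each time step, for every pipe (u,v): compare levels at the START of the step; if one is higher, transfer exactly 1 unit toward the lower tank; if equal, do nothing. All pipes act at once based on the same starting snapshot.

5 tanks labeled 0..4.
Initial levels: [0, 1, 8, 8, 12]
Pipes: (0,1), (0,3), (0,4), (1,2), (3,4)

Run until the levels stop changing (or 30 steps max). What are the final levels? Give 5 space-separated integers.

Step 1: flows [1->0,3->0,4->0,2->1,4->3] -> levels [3 1 7 8 10]
Step 2: flows [0->1,3->0,4->0,2->1,4->3] -> levels [4 3 6 8 8]
Step 3: flows [0->1,3->0,4->0,2->1,3=4] -> levels [5 5 5 7 7]
Step 4: flows [0=1,3->0,4->0,1=2,3=4] -> levels [7 5 5 6 6]
Step 5: flows [0->1,0->3,0->4,1=2,3=4] -> levels [4 6 5 7 7]
Step 6: flows [1->0,3->0,4->0,1->2,3=4] -> levels [7 4 6 6 6]
Step 7: flows [0->1,0->3,0->4,2->1,3=4] -> levels [4 6 5 7 7]
  -> period-2 cycle: step 7 state = step 5 state; never stabilizes
  -> state at step 30: (30-5) mod 2 = 1, same as step 6 -> [7 4 6 6 6]

Answer: 7 4 6 6 6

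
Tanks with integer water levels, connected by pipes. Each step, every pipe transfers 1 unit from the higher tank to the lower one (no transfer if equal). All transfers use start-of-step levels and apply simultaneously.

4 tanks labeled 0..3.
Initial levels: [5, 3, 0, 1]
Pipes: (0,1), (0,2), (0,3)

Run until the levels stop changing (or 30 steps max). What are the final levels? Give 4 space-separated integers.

Answer: 0 3 3 3

Derivation:
Step 1: flows [0->1,0->2,0->3] -> levels [2 4 1 2]
Step 2: flows [1->0,0->2,0=3] -> levels [2 3 2 2]
Step 3: flows [1->0,0=2,0=3] -> levels [3 2 2 2]
Step 4: flows [0->1,0->2,0->3] -> levels [0 3 3 3]
Step 5: flows [1->0,2->0,3->0] -> levels [3 2 2 2]
  -> period-2 cycle: step 5 state = step 3 state; never stabilizes
  -> state at step 30: (30-3) mod 2 = 1, same as step 4 -> [0 3 3 3]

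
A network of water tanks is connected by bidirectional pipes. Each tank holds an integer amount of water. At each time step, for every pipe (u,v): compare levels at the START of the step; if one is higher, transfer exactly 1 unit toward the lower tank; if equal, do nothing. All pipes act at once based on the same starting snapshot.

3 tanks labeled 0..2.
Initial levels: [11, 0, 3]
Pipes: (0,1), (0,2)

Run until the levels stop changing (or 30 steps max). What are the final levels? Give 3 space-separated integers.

Answer: 6 4 4

Derivation:
Step 1: flows [0->1,0->2] -> levels [9 1 4]
Step 2: flows [0->1,0->2] -> levels [7 2 5]
Step 3: flows [0->1,0->2] -> levels [5 3 6]
Step 4: flows [0->1,2->0] -> levels [5 4 5]
Step 5: flows [0->1,0=2] -> levels [4 5 5]
Step 6: flows [1->0,2->0] -> levels [6 4 4]
Step 7: flows [0->1,0->2] -> levels [4 5 5]
  -> period-2 cycle: step 7 state = step 5 state; never stabilizes
  -> state at step 30: (30-5) mod 2 = 1, same as step 6 -> [6 4 4]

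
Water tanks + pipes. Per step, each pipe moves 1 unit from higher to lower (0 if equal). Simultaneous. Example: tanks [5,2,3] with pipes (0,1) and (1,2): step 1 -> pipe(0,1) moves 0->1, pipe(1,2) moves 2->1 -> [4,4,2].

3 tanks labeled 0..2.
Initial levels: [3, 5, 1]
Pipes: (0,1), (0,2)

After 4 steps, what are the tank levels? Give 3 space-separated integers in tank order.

Step 1: flows [1->0,0->2] -> levels [3 4 2]
Step 2: flows [1->0,0->2] -> levels [3 3 3]
Step 3: flows [0=1,0=2] -> levels [3 3 3]
  -> stable; steps 4..4 unchanged -> [3 3 3]

Answer: 3 3 3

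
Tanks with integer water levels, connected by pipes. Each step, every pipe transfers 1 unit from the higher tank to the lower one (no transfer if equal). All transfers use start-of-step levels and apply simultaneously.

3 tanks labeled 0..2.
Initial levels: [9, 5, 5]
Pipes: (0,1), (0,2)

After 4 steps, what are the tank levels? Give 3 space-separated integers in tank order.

Step 1: flows [0->1,0->2] -> levels [7 6 6]
Step 2: flows [0->1,0->2] -> levels [5 7 7]
Step 3: flows [1->0,2->0] -> levels [7 6 6]
  -> period-2 cycle: step 3 state = step 1 state
  -> state at step 4: (4-1) mod 2 = 1, same as step 2 -> [5 7 7]

Answer: 5 7 7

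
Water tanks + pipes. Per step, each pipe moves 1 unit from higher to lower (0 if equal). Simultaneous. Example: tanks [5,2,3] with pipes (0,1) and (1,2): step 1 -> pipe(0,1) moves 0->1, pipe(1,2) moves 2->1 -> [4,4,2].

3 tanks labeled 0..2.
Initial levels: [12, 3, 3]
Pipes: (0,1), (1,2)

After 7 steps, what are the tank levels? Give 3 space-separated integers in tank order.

Answer: 6 6 6

Derivation:
Step 1: flows [0->1,1=2] -> levels [11 4 3]
Step 2: flows [0->1,1->2] -> levels [10 4 4]
Step 3: flows [0->1,1=2] -> levels [9 5 4]
Step 4: flows [0->1,1->2] -> levels [8 5 5]
Step 5: flows [0->1,1=2] -> levels [7 6 5]
Step 6: flows [0->1,1->2] -> levels [6 6 6]
Step 7: flows [0=1,1=2] -> levels [6 6 6]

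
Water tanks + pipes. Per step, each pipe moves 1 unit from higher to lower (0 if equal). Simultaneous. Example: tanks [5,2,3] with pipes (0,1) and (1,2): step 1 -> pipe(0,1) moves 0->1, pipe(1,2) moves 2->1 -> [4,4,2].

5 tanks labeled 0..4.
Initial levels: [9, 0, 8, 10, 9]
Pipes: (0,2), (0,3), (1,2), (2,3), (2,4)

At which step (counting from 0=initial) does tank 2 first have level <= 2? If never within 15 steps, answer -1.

Answer: -1

Derivation:
Step 1: flows [0->2,3->0,2->1,3->2,4->2] -> levels [9 1 10 8 8]
Step 2: flows [2->0,0->3,2->1,2->3,2->4] -> levels [9 2 6 10 9]
Step 3: flows [0->2,3->0,2->1,3->2,4->2] -> levels [9 3 8 8 8]
Step 4: flows [0->2,0->3,2->1,2=3,2=4] -> levels [7 4 8 9 8]
Step 5: flows [2->0,3->0,2->1,3->2,2=4] -> levels [9 5 7 7 8]
Step 6: flows [0->2,0->3,2->1,2=3,4->2] -> levels [7 6 8 8 7]
Step 7: flows [2->0,3->0,2->1,2=3,2->4] -> levels [9 7 5 7 8]
Step 8: flows [0->2,0->3,1->2,3->2,4->2] -> levels [7 6 9 7 7]
Step 9: flows [2->0,0=3,2->1,2->3,2->4] -> levels [8 7 5 8 8]
Step 10: flows [0->2,0=3,1->2,3->2,4->2] -> levels [7 6 9 7 7]
  -> period-2 cycle (repeats step 8); tank 2 never drops to <=2
Tank 2 never reaches <=2 within 15 steps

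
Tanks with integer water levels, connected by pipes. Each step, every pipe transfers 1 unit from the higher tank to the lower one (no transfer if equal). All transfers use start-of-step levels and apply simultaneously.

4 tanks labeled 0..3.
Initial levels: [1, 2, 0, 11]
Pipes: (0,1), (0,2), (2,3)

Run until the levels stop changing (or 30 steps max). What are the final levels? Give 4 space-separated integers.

Step 1: flows [1->0,0->2,3->2] -> levels [1 1 2 10]
Step 2: flows [0=1,2->0,3->2] -> levels [2 1 2 9]
Step 3: flows [0->1,0=2,3->2] -> levels [1 2 3 8]
Step 4: flows [1->0,2->0,3->2] -> levels [3 1 3 7]
Step 5: flows [0->1,0=2,3->2] -> levels [2 2 4 6]
Step 6: flows [0=1,2->0,3->2] -> levels [3 2 4 5]
Step 7: flows [0->1,2->0,3->2] -> levels [3 3 4 4]
Step 8: flows [0=1,2->0,2=3] -> levels [4 3 3 4]
Step 9: flows [0->1,0->2,3->2] -> levels [2 4 5 3]
Step 10: flows [1->0,2->0,2->3] -> levels [4 3 3 4]
  -> period-2 cycle: step 10 state = step 8 state; never stabilizes
  -> state at step 30: (30-8) mod 2 = 0, same as step 8 -> [4 3 3 4]

Answer: 4 3 3 4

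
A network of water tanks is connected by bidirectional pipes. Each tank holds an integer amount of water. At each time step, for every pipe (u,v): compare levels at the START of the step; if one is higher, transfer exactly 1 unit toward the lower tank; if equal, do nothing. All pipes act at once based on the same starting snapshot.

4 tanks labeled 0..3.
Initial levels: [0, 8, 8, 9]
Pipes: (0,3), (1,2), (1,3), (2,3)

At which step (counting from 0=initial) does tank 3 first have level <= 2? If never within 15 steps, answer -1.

Answer: -1

Derivation:
Step 1: flows [3->0,1=2,3->1,3->2] -> levels [1 9 9 6]
Step 2: flows [3->0,1=2,1->3,2->3] -> levels [2 8 8 7]
Step 3: flows [3->0,1=2,1->3,2->3] -> levels [3 7 7 8]
Step 4: flows [3->0,1=2,3->1,3->2] -> levels [4 8 8 5]
Step 5: flows [3->0,1=2,1->3,2->3] -> levels [5 7 7 6]
Step 6: flows [3->0,1=2,1->3,2->3] -> levels [6 6 6 7]
Step 7: flows [3->0,1=2,3->1,3->2] -> levels [7 7 7 4]
Step 8: flows [0->3,1=2,1->3,2->3] -> levels [6 6 6 7]
  -> period-2 cycle (repeats step 6); tank 3 never drops to <=2
Tank 3 never reaches <=2 within 15 steps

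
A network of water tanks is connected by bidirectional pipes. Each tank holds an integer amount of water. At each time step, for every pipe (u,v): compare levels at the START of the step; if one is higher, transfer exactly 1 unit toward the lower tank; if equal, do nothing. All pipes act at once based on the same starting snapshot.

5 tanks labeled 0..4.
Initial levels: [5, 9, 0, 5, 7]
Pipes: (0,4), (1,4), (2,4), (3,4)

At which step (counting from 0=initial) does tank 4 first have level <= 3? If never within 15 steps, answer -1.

Step 1: flows [4->0,1->4,4->2,4->3] -> levels [6 8 1 6 5]
Step 2: flows [0->4,1->4,4->2,3->4] -> levels [5 7 2 5 7]
Step 3: flows [4->0,1=4,4->2,4->3] -> levels [6 7 3 6 4]
Step 4: flows [0->4,1->4,4->2,3->4] -> levels [5 6 4 5 6]
Step 5: flows [4->0,1=4,4->2,4->3] -> levels [6 6 5 6 3]
Tank 4 first reaches <=3 at step 5

Answer: 5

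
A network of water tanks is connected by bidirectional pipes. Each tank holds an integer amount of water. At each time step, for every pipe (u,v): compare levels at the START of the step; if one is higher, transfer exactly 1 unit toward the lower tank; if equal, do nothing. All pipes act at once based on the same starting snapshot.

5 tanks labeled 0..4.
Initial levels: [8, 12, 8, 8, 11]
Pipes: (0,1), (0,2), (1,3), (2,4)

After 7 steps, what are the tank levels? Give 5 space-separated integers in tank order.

Answer: 9 10 9 9 10

Derivation:
Step 1: flows [1->0,0=2,1->3,4->2] -> levels [9 10 9 9 10]
Step 2: flows [1->0,0=2,1->3,4->2] -> levels [10 8 10 10 9]
Step 3: flows [0->1,0=2,3->1,2->4] -> levels [9 10 9 9 10]
  -> period-2 cycle: step 3 state = step 1 state
  -> state at step 7: (7-1) mod 2 = 0, same as step 1 -> [9 10 9 9 10]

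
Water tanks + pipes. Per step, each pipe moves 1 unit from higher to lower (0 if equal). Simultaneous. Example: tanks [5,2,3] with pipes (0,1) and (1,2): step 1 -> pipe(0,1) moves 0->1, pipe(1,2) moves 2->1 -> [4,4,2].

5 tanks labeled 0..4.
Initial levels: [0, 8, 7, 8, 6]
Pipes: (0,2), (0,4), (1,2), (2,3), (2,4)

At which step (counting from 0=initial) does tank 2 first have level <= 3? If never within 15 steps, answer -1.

Answer: 4

Derivation:
Step 1: flows [2->0,4->0,1->2,3->2,2->4] -> levels [2 7 7 7 6]
Step 2: flows [2->0,4->0,1=2,2=3,2->4] -> levels [4 7 5 7 6]
Step 3: flows [2->0,4->0,1->2,3->2,4->2] -> levels [6 6 7 6 4]
Step 4: flows [2->0,0->4,2->1,2->3,2->4] -> levels [6 7 3 7 6]
Tank 2 first reaches <=3 at step 4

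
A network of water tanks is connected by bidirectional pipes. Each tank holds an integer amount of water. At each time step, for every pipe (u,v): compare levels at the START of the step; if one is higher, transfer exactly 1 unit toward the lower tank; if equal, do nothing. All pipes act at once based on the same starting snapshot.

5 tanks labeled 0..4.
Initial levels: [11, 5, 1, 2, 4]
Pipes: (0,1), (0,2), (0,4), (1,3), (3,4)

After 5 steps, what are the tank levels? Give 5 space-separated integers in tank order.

Answer: 3 6 5 3 6

Derivation:
Step 1: flows [0->1,0->2,0->4,1->3,4->3] -> levels [8 5 2 4 4]
Step 2: flows [0->1,0->2,0->4,1->3,3=4] -> levels [5 5 3 5 5]
Step 3: flows [0=1,0->2,0=4,1=3,3=4] -> levels [4 5 4 5 5]
Step 4: flows [1->0,0=2,4->0,1=3,3=4] -> levels [6 4 4 5 4]
Step 5: flows [0->1,0->2,0->4,3->1,3->4] -> levels [3 6 5 3 6]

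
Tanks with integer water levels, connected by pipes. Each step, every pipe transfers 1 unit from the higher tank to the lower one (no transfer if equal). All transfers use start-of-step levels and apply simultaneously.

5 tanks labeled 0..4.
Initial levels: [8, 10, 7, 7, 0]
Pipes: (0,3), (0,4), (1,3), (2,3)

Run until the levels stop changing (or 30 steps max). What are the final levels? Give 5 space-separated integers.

Answer: 6 8 8 5 5

Derivation:
Step 1: flows [0->3,0->4,1->3,2=3] -> levels [6 9 7 9 1]
Step 2: flows [3->0,0->4,1=3,3->2] -> levels [6 9 8 7 2]
Step 3: flows [3->0,0->4,1->3,2->3] -> levels [6 8 7 8 3]
Step 4: flows [3->0,0->4,1=3,3->2] -> levels [6 8 8 6 4]
Step 5: flows [0=3,0->4,1->3,2->3] -> levels [5 7 7 8 5]
Step 6: flows [3->0,0=4,3->1,3->2] -> levels [6 8 8 5 5]
Step 7: flows [0->3,0->4,1->3,2->3] -> levels [4 7 7 8 6]
Step 8: flows [3->0,4->0,3->1,3->2] -> levels [6 8 8 5 5]
  -> period-2 cycle: step 8 state = step 6 state; never stabilizes
  -> state at step 30: (30-6) mod 2 = 0, same as step 6 -> [6 8 8 5 5]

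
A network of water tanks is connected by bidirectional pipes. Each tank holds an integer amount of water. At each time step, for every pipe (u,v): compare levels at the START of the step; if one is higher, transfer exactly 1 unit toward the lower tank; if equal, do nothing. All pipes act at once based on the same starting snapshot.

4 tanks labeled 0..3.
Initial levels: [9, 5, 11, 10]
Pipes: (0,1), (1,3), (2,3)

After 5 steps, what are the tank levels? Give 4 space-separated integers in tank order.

Answer: 9 7 9 10

Derivation:
Step 1: flows [0->1,3->1,2->3] -> levels [8 7 10 10]
Step 2: flows [0->1,3->1,2=3] -> levels [7 9 10 9]
Step 3: flows [1->0,1=3,2->3] -> levels [8 8 9 10]
Step 4: flows [0=1,3->1,3->2] -> levels [8 9 10 8]
Step 5: flows [1->0,1->3,2->3] -> levels [9 7 9 10]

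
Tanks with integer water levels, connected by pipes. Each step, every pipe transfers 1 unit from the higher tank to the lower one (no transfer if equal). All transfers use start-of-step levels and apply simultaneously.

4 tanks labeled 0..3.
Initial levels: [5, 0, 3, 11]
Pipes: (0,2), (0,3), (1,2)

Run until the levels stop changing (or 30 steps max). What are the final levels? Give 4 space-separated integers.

Answer: 4 4 6 5

Derivation:
Step 1: flows [0->2,3->0,2->1] -> levels [5 1 3 10]
Step 2: flows [0->2,3->0,2->1] -> levels [5 2 3 9]
Step 3: flows [0->2,3->0,2->1] -> levels [5 3 3 8]
Step 4: flows [0->2,3->0,1=2] -> levels [5 3 4 7]
Step 5: flows [0->2,3->0,2->1] -> levels [5 4 4 6]
Step 6: flows [0->2,3->0,1=2] -> levels [5 4 5 5]
Step 7: flows [0=2,0=3,2->1] -> levels [5 5 4 5]
Step 8: flows [0->2,0=3,1->2] -> levels [4 4 6 5]
Step 9: flows [2->0,3->0,2->1] -> levels [6 5 4 4]
Step 10: flows [0->2,0->3,1->2] -> levels [4 4 6 5]
  -> period-2 cycle: step 10 state = step 8 state; never stabilizes
  -> state at step 30: (30-8) mod 2 = 0, same as step 8 -> [4 4 6 5]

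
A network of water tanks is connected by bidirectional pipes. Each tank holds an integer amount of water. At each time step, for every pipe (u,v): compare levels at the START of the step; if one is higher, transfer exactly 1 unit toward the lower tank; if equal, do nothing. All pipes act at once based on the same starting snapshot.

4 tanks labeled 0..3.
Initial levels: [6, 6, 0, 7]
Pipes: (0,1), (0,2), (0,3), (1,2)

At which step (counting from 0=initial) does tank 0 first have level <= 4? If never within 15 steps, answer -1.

Answer: 2

Derivation:
Step 1: flows [0=1,0->2,3->0,1->2] -> levels [6 5 2 6]
Step 2: flows [0->1,0->2,0=3,1->2] -> levels [4 5 4 6]
Tank 0 first reaches <=4 at step 2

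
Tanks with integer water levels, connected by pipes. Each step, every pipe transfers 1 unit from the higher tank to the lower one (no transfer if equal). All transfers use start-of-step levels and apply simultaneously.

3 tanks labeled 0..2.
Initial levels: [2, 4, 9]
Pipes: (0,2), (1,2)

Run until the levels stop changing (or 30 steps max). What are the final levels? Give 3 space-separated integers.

Step 1: flows [2->0,2->1] -> levels [3 5 7]
Step 2: flows [2->0,2->1] -> levels [4 6 5]
Step 3: flows [2->0,1->2] -> levels [5 5 5]
Step 4: flows [0=2,1=2] -> levels [5 5 5]
  -> stable (no change)

Answer: 5 5 5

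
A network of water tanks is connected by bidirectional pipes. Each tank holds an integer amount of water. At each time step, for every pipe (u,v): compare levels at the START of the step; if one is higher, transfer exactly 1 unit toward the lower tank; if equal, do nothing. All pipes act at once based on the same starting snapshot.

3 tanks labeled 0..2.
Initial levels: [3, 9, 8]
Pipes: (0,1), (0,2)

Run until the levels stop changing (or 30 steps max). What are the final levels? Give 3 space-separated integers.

Step 1: flows [1->0,2->0] -> levels [5 8 7]
Step 2: flows [1->0,2->0] -> levels [7 7 6]
Step 3: flows [0=1,0->2] -> levels [6 7 7]
Step 4: flows [1->0,2->0] -> levels [8 6 6]
Step 5: flows [0->1,0->2] -> levels [6 7 7]
  -> period-2 cycle: step 5 state = step 3 state; never stabilizes
  -> state at step 30: (30-3) mod 2 = 1, same as step 4 -> [8 6 6]

Answer: 8 6 6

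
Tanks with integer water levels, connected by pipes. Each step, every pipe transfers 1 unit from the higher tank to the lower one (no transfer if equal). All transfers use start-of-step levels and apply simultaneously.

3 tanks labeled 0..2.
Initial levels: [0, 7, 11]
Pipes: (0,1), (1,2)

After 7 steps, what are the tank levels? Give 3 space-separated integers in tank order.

Answer: 6 6 6

Derivation:
Step 1: flows [1->0,2->1] -> levels [1 7 10]
Step 2: flows [1->0,2->1] -> levels [2 7 9]
Step 3: flows [1->0,2->1] -> levels [3 7 8]
Step 4: flows [1->0,2->1] -> levels [4 7 7]
Step 5: flows [1->0,1=2] -> levels [5 6 7]
Step 6: flows [1->0,2->1] -> levels [6 6 6]
Step 7: flows [0=1,1=2] -> levels [6 6 6]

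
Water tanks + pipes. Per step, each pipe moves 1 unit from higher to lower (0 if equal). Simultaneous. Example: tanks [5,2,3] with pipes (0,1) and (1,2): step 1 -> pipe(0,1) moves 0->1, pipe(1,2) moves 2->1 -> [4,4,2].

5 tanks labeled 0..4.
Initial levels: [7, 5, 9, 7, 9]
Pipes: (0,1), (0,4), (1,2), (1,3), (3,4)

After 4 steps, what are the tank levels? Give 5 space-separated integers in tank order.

Answer: 8 6 8 8 7

Derivation:
Step 1: flows [0->1,4->0,2->1,3->1,4->3] -> levels [7 8 8 7 7]
Step 2: flows [1->0,0=4,1=2,1->3,3=4] -> levels [8 6 8 8 7]
Step 3: flows [0->1,0->4,2->1,3->1,3->4] -> levels [6 9 7 6 9]
Step 4: flows [1->0,4->0,1->2,1->3,4->3] -> levels [8 6 8 8 7]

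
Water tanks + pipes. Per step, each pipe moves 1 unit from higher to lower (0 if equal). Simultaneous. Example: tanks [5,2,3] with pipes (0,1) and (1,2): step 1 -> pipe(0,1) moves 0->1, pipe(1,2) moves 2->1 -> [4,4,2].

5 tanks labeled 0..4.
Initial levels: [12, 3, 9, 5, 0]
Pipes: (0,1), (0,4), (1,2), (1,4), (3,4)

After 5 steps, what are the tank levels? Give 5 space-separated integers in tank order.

Answer: 5 8 6 6 4

Derivation:
Step 1: flows [0->1,0->4,2->1,1->4,3->4] -> levels [10 4 8 4 3]
Step 2: flows [0->1,0->4,2->1,1->4,3->4] -> levels [8 5 7 3 6]
Step 3: flows [0->1,0->4,2->1,4->1,4->3] -> levels [6 8 6 4 5]
Step 4: flows [1->0,0->4,1->2,1->4,4->3] -> levels [6 5 7 5 6]
Step 5: flows [0->1,0=4,2->1,4->1,4->3] -> levels [5 8 6 6 4]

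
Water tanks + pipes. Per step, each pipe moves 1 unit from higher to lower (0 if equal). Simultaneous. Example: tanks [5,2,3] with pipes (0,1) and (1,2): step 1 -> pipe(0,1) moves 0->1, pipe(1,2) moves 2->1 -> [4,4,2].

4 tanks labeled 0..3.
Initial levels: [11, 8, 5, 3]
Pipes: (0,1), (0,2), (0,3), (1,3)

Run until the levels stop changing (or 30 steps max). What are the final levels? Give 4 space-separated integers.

Answer: 6 7 7 7

Derivation:
Step 1: flows [0->1,0->2,0->3,1->3] -> levels [8 8 6 5]
Step 2: flows [0=1,0->2,0->3,1->3] -> levels [6 7 7 7]
Step 3: flows [1->0,2->0,3->0,1=3] -> levels [9 6 6 6]
Step 4: flows [0->1,0->2,0->3,1=3] -> levels [6 7 7 7]
  -> period-2 cycle: step 4 state = step 2 state; never stabilizes
  -> state at step 30: (30-2) mod 2 = 0, same as step 2 -> [6 7 7 7]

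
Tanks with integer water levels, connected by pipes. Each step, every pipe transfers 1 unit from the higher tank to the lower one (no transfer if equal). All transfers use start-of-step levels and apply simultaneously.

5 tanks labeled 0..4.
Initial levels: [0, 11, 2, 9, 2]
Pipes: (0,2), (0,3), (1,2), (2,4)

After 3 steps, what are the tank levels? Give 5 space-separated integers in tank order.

Step 1: flows [2->0,3->0,1->2,2=4] -> levels [2 10 2 8 2]
Step 2: flows [0=2,3->0,1->2,2=4] -> levels [3 9 3 7 2]
Step 3: flows [0=2,3->0,1->2,2->4] -> levels [4 8 3 6 3]

Answer: 4 8 3 6 3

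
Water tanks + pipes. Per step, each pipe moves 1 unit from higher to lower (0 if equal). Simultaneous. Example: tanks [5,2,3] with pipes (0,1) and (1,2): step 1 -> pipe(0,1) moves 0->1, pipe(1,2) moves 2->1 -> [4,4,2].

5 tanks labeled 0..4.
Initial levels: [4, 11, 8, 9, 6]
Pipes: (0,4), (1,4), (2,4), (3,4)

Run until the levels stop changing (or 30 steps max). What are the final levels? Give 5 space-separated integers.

Step 1: flows [4->0,1->4,2->4,3->4] -> levels [5 10 7 8 8]
Step 2: flows [4->0,1->4,4->2,3=4] -> levels [6 9 8 8 7]
Step 3: flows [4->0,1->4,2->4,3->4] -> levels [7 8 7 7 9]
Step 4: flows [4->0,4->1,4->2,4->3] -> levels [8 9 8 8 5]
Step 5: flows [0->4,1->4,2->4,3->4] -> levels [7 8 7 7 9]
  -> period-2 cycle: step 5 state = step 3 state; never stabilizes
  -> state at step 30: (30-3) mod 2 = 1, same as step 4 -> [8 9 8 8 5]

Answer: 8 9 8 8 5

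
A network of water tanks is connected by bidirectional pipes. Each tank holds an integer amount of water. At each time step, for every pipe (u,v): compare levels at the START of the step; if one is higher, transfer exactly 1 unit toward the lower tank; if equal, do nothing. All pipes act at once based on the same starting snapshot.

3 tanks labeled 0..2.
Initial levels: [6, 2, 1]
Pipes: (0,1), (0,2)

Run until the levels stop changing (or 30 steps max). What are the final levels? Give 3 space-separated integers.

Step 1: flows [0->1,0->2] -> levels [4 3 2]
Step 2: flows [0->1,0->2] -> levels [2 4 3]
Step 3: flows [1->0,2->0] -> levels [4 3 2]
  -> period-2 cycle: step 3 state = step 1 state; never stabilizes
  -> state at step 30: (30-1) mod 2 = 1, same as step 2 -> [2 4 3]

Answer: 2 4 3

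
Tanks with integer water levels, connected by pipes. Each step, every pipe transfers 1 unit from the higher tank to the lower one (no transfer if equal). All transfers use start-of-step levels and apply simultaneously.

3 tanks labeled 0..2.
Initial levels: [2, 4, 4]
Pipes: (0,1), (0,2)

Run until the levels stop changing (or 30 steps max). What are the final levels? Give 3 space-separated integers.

Answer: 2 4 4

Derivation:
Step 1: flows [1->0,2->0] -> levels [4 3 3]
Step 2: flows [0->1,0->2] -> levels [2 4 4]
  -> period-2 cycle: step 2 state = step 0 state; never stabilizes
  -> state at step 30: (30-0) mod 2 = 0, same as step 0 -> [2 4 4]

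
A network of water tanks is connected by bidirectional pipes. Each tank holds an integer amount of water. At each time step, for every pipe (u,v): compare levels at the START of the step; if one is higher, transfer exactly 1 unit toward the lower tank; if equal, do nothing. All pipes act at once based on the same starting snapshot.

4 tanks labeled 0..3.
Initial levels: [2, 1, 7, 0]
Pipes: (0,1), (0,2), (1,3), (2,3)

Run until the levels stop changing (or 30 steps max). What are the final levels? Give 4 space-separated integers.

Answer: 2 3 3 2

Derivation:
Step 1: flows [0->1,2->0,1->3,2->3] -> levels [2 1 5 2]
Step 2: flows [0->1,2->0,3->1,2->3] -> levels [2 3 3 2]
Step 3: flows [1->0,2->0,1->3,2->3] -> levels [4 1 1 4]
Step 4: flows [0->1,0->2,3->1,3->2] -> levels [2 3 3 2]
  -> period-2 cycle: step 4 state = step 2 state; never stabilizes
  -> state at step 30: (30-2) mod 2 = 0, same as step 2 -> [2 3 3 2]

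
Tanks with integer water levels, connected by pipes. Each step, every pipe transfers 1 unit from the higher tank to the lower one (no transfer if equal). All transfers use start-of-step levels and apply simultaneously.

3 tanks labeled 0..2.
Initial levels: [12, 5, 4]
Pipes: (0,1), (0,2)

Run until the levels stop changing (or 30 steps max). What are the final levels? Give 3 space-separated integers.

Answer: 8 7 6

Derivation:
Step 1: flows [0->1,0->2] -> levels [10 6 5]
Step 2: flows [0->1,0->2] -> levels [8 7 6]
Step 3: flows [0->1,0->2] -> levels [6 8 7]
Step 4: flows [1->0,2->0] -> levels [8 7 6]
  -> period-2 cycle: step 4 state = step 2 state; never stabilizes
  -> state at step 30: (30-2) mod 2 = 0, same as step 2 -> [8 7 6]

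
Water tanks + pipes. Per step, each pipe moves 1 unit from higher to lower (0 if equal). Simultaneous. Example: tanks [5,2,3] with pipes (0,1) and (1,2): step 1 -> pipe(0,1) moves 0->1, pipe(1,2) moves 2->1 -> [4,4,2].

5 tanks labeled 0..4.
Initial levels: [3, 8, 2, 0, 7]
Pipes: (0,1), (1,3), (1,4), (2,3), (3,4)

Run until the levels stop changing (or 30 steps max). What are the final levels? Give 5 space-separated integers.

Step 1: flows [1->0,1->3,1->4,2->3,4->3] -> levels [4 5 1 3 7]
Step 2: flows [1->0,1->3,4->1,3->2,4->3] -> levels [5 4 2 4 5]
Step 3: flows [0->1,1=3,4->1,3->2,4->3] -> levels [4 6 3 4 3]
Step 4: flows [1->0,1->3,1->4,3->2,3->4] -> levels [5 3 4 3 5]
Step 5: flows [0->1,1=3,4->1,2->3,4->3] -> levels [4 5 3 5 3]
Step 6: flows [1->0,1=3,1->4,3->2,3->4] -> levels [5 3 4 3 5]
  -> period-2 cycle: step 6 state = step 4 state; never stabilizes
  -> state at step 30: (30-4) mod 2 = 0, same as step 4 -> [5 3 4 3 5]

Answer: 5 3 4 3 5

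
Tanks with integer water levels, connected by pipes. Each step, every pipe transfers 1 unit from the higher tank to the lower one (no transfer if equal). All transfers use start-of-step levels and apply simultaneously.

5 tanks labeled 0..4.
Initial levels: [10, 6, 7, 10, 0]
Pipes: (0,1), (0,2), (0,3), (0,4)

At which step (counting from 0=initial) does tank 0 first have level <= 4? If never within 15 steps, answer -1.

Answer: 5

Derivation:
Step 1: flows [0->1,0->2,0=3,0->4] -> levels [7 7 8 10 1]
Step 2: flows [0=1,2->0,3->0,0->4] -> levels [8 7 7 9 2]
Step 3: flows [0->1,0->2,3->0,0->4] -> levels [6 8 8 8 3]
Step 4: flows [1->0,2->0,3->0,0->4] -> levels [8 7 7 7 4]
Step 5: flows [0->1,0->2,0->3,0->4] -> levels [4 8 8 8 5]
Tank 0 first reaches <=4 at step 5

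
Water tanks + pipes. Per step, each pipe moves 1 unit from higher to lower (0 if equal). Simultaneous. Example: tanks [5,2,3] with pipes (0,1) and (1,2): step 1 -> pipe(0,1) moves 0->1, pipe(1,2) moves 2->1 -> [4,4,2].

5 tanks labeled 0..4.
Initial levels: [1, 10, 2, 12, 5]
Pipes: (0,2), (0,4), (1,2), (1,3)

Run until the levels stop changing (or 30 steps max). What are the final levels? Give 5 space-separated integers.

Step 1: flows [2->0,4->0,1->2,3->1] -> levels [3 10 2 11 4]
Step 2: flows [0->2,4->0,1->2,3->1] -> levels [3 10 4 10 3]
Step 3: flows [2->0,0=4,1->2,1=3] -> levels [4 9 4 10 3]
Step 4: flows [0=2,0->4,1->2,3->1] -> levels [3 9 5 9 4]
Step 5: flows [2->0,4->0,1->2,1=3] -> levels [5 8 5 9 3]
Step 6: flows [0=2,0->4,1->2,3->1] -> levels [4 8 6 8 4]
Step 7: flows [2->0,0=4,1->2,1=3] -> levels [5 7 6 8 4]
Step 8: flows [2->0,0->4,1->2,3->1] -> levels [5 7 6 7 5]
Step 9: flows [2->0,0=4,1->2,1=3] -> levels [6 6 6 7 5]
Step 10: flows [0=2,0->4,1=2,3->1] -> levels [5 7 6 6 6]
Step 11: flows [2->0,4->0,1->2,1->3] -> levels [7 5 6 7 5]
Step 12: flows [0->2,0->4,2->1,3->1] -> levels [5 7 6 6 6]
  -> period-2 cycle: step 12 state = step 10 state; never stabilizes
  -> state at step 30: (30-10) mod 2 = 0, same as step 10 -> [5 7 6 6 6]

Answer: 5 7 6 6 6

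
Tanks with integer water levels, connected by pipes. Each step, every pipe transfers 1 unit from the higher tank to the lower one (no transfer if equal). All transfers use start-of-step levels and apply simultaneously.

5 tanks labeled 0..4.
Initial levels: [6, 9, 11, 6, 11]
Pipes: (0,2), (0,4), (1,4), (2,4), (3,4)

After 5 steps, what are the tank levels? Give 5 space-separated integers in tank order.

Answer: 9 9 9 9 7

Derivation:
Step 1: flows [2->0,4->0,4->1,2=4,4->3] -> levels [8 10 10 7 8]
Step 2: flows [2->0,0=4,1->4,2->4,4->3] -> levels [9 9 8 8 9]
Step 3: flows [0->2,0=4,1=4,4->2,4->3] -> levels [8 9 10 9 7]
Step 4: flows [2->0,0->4,1->4,2->4,3->4] -> levels [8 8 8 8 11]
Step 5: flows [0=2,4->0,4->1,4->2,4->3] -> levels [9 9 9 9 7]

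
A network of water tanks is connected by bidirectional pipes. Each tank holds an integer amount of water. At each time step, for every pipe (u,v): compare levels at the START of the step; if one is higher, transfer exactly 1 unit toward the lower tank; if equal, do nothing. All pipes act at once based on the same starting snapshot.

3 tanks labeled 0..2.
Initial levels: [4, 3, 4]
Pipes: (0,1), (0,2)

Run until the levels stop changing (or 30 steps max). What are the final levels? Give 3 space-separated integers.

Step 1: flows [0->1,0=2] -> levels [3 4 4]
Step 2: flows [1->0,2->0] -> levels [5 3 3]
Step 3: flows [0->1,0->2] -> levels [3 4 4]
  -> period-2 cycle: step 3 state = step 1 state; never stabilizes
  -> state at step 30: (30-1) mod 2 = 1, same as step 2 -> [5 3 3]

Answer: 5 3 3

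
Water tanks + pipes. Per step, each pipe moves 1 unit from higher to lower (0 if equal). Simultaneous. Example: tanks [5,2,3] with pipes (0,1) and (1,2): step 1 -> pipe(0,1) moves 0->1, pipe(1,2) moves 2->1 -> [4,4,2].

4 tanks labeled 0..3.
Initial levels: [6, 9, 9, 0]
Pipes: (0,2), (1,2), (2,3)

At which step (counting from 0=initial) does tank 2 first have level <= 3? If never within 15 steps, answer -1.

Answer: -1

Derivation:
Step 1: flows [2->0,1=2,2->3] -> levels [7 9 7 1]
Step 2: flows [0=2,1->2,2->3] -> levels [7 8 7 2]
Step 3: flows [0=2,1->2,2->3] -> levels [7 7 7 3]
Step 4: flows [0=2,1=2,2->3] -> levels [7 7 6 4]
Step 5: flows [0->2,1->2,2->3] -> levels [6 6 7 5]
Step 6: flows [2->0,2->1,2->3] -> levels [7 7 4 6]
Step 7: flows [0->2,1->2,3->2] -> levels [6 6 7 5]
  -> period-2 cycle (repeats step 5); tank 2 never drops to <=3
Tank 2 never reaches <=3 within 15 steps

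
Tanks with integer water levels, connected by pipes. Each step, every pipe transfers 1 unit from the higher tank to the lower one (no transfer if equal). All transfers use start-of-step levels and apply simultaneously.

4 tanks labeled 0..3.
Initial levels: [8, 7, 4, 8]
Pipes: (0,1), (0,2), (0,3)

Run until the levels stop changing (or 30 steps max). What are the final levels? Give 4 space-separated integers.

Answer: 9 6 6 6

Derivation:
Step 1: flows [0->1,0->2,0=3] -> levels [6 8 5 8]
Step 2: flows [1->0,0->2,3->0] -> levels [7 7 6 7]
Step 3: flows [0=1,0->2,0=3] -> levels [6 7 7 7]
Step 4: flows [1->0,2->0,3->0] -> levels [9 6 6 6]
Step 5: flows [0->1,0->2,0->3] -> levels [6 7 7 7]
  -> period-2 cycle: step 5 state = step 3 state; never stabilizes
  -> state at step 30: (30-3) mod 2 = 1, same as step 4 -> [9 6 6 6]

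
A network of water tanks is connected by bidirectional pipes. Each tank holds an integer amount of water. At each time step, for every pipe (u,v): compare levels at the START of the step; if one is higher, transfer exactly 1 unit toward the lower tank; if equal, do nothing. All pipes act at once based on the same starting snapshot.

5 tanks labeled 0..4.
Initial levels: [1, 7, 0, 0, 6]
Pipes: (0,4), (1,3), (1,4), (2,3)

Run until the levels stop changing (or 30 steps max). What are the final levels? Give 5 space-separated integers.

Answer: 4 4 3 1 2

Derivation:
Step 1: flows [4->0,1->3,1->4,2=3] -> levels [2 5 0 1 6]
Step 2: flows [4->0,1->3,4->1,3->2] -> levels [3 5 1 1 4]
Step 3: flows [4->0,1->3,1->4,2=3] -> levels [4 3 1 2 4]
Step 4: flows [0=4,1->3,4->1,3->2] -> levels [4 3 2 2 3]
Step 5: flows [0->4,1->3,1=4,2=3] -> levels [3 2 2 3 4]
Step 6: flows [4->0,3->1,4->1,3->2] -> levels [4 4 3 1 2]
Step 7: flows [0->4,1->3,1->4,2->3] -> levels [3 2 2 3 4]
  -> period-2 cycle: step 7 state = step 5 state; never stabilizes
  -> state at step 30: (30-5) mod 2 = 1, same as step 6 -> [4 4 3 1 2]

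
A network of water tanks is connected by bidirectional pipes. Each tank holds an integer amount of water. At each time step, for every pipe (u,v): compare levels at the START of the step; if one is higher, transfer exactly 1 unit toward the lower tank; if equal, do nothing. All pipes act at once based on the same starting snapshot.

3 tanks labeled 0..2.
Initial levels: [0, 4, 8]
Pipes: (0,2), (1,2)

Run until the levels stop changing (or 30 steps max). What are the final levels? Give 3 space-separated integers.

Step 1: flows [2->0,2->1] -> levels [1 5 6]
Step 2: flows [2->0,2->1] -> levels [2 6 4]
Step 3: flows [2->0,1->2] -> levels [3 5 4]
Step 4: flows [2->0,1->2] -> levels [4 4 4]
Step 5: flows [0=2,1=2] -> levels [4 4 4]
  -> stable (no change)

Answer: 4 4 4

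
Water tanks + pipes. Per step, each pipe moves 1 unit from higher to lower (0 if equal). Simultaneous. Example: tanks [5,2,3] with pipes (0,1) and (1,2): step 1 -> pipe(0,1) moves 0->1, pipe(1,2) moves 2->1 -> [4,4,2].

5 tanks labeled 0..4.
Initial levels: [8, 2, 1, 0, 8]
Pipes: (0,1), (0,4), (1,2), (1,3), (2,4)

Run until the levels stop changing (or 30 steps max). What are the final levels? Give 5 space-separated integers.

Step 1: flows [0->1,0=4,1->2,1->3,4->2] -> levels [7 1 3 1 7]
Step 2: flows [0->1,0=4,2->1,1=3,4->2] -> levels [6 3 3 1 6]
Step 3: flows [0->1,0=4,1=2,1->3,4->2] -> levels [5 3 4 2 5]
Step 4: flows [0->1,0=4,2->1,1->3,4->2] -> levels [4 4 4 3 4]
Step 5: flows [0=1,0=4,1=2,1->3,2=4] -> levels [4 3 4 4 4]
Step 6: flows [0->1,0=4,2->1,3->1,2=4] -> levels [3 6 3 3 4]
Step 7: flows [1->0,4->0,1->2,1->3,4->2] -> levels [5 3 5 4 2]
Step 8: flows [0->1,0->4,2->1,3->1,2->4] -> levels [3 6 3 3 4]
  -> period-2 cycle: step 8 state = step 6 state; never stabilizes
  -> state at step 30: (30-6) mod 2 = 0, same as step 6 -> [3 6 3 3 4]

Answer: 3 6 3 3 4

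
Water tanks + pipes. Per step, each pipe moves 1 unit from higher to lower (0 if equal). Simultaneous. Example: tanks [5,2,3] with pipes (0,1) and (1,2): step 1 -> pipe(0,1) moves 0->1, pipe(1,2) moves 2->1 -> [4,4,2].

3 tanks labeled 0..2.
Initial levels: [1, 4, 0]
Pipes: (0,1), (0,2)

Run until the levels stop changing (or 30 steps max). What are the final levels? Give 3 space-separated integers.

Step 1: flows [1->0,0->2] -> levels [1 3 1]
Step 2: flows [1->0,0=2] -> levels [2 2 1]
Step 3: flows [0=1,0->2] -> levels [1 2 2]
Step 4: flows [1->0,2->0] -> levels [3 1 1]
Step 5: flows [0->1,0->2] -> levels [1 2 2]
  -> period-2 cycle: step 5 state = step 3 state; never stabilizes
  -> state at step 30: (30-3) mod 2 = 1, same as step 4 -> [3 1 1]

Answer: 3 1 1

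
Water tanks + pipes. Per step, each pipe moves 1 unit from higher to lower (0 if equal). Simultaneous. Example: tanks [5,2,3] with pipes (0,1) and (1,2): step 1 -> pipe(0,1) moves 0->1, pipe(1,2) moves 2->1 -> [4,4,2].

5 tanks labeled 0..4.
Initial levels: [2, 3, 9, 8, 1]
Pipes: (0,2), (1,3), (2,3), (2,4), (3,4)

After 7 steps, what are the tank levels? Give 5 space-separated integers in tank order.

Answer: 5 4 3 6 5

Derivation:
Step 1: flows [2->0,3->1,2->3,2->4,3->4] -> levels [3 4 6 7 3]
Step 2: flows [2->0,3->1,3->2,2->4,3->4] -> levels [4 5 5 4 5]
Step 3: flows [2->0,1->3,2->3,2=4,4->3] -> levels [5 4 3 7 4]
Step 4: flows [0->2,3->1,3->2,4->2,3->4] -> levels [4 5 6 4 4]
Step 5: flows [2->0,1->3,2->3,2->4,3=4] -> levels [5 4 3 6 5]
Step 6: flows [0->2,3->1,3->2,4->2,3->4] -> levels [4 5 6 3 5]
Step 7: flows [2->0,1->3,2->3,2->4,4->3] -> levels [5 4 3 6 5]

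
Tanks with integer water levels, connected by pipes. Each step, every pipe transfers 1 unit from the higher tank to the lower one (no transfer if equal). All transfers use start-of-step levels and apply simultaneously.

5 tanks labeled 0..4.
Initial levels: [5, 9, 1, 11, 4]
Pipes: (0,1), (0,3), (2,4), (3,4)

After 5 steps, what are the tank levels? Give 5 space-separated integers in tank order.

Step 1: flows [1->0,3->0,4->2,3->4] -> levels [7 8 2 9 4]
Step 2: flows [1->0,3->0,4->2,3->4] -> levels [9 7 3 7 4]
Step 3: flows [0->1,0->3,4->2,3->4] -> levels [7 8 4 7 4]
Step 4: flows [1->0,0=3,2=4,3->4] -> levels [8 7 4 6 5]
Step 5: flows [0->1,0->3,4->2,3->4] -> levels [6 8 5 6 5]

Answer: 6 8 5 6 5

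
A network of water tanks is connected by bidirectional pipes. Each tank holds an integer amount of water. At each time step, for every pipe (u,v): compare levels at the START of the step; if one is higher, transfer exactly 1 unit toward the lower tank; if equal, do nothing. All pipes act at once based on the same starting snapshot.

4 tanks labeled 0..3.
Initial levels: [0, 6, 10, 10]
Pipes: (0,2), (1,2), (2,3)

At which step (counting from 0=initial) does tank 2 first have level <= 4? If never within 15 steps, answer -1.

Step 1: flows [2->0,2->1,2=3] -> levels [1 7 8 10]
Step 2: flows [2->0,2->1,3->2] -> levels [2 8 7 9]
Step 3: flows [2->0,1->2,3->2] -> levels [3 7 8 8]
Step 4: flows [2->0,2->1,2=3] -> levels [4 8 6 8]
Step 5: flows [2->0,1->2,3->2] -> levels [5 7 7 7]
Step 6: flows [2->0,1=2,2=3] -> levels [6 7 6 7]
Step 7: flows [0=2,1->2,3->2] -> levels [6 6 8 6]
Step 8: flows [2->0,2->1,2->3] -> levels [7 7 5 7]
Step 9: flows [0->2,1->2,3->2] -> levels [6 6 8 6]
  -> period-2 cycle (repeats step 7); tank 2 never drops to <=4
Tank 2 never reaches <=4 within 15 steps

Answer: -1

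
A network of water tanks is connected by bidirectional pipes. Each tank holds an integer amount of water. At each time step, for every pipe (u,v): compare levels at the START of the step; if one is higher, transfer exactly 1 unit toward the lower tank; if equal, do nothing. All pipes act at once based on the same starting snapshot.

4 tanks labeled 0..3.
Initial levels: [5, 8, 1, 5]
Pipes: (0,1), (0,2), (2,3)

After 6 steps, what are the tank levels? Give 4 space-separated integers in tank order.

Answer: 4 6 5 4

Derivation:
Step 1: flows [1->0,0->2,3->2] -> levels [5 7 3 4]
Step 2: flows [1->0,0->2,3->2] -> levels [5 6 5 3]
Step 3: flows [1->0,0=2,2->3] -> levels [6 5 4 4]
Step 4: flows [0->1,0->2,2=3] -> levels [4 6 5 4]
Step 5: flows [1->0,2->0,2->3] -> levels [6 5 3 5]
Step 6: flows [0->1,0->2,3->2] -> levels [4 6 5 4]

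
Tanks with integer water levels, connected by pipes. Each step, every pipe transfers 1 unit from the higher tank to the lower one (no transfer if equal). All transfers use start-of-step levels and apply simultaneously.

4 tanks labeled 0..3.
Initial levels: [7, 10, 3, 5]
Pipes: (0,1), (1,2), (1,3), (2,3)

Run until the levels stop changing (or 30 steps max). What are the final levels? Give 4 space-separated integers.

Step 1: flows [1->0,1->2,1->3,3->2] -> levels [8 7 5 5]
Step 2: flows [0->1,1->2,1->3,2=3] -> levels [7 6 6 6]
Step 3: flows [0->1,1=2,1=3,2=3] -> levels [6 7 6 6]
Step 4: flows [1->0,1->2,1->3,2=3] -> levels [7 4 7 7]
Step 5: flows [0->1,2->1,3->1,2=3] -> levels [6 7 6 6]
  -> period-2 cycle: step 5 state = step 3 state; never stabilizes
  -> state at step 30: (30-3) mod 2 = 1, same as step 4 -> [7 4 7 7]

Answer: 7 4 7 7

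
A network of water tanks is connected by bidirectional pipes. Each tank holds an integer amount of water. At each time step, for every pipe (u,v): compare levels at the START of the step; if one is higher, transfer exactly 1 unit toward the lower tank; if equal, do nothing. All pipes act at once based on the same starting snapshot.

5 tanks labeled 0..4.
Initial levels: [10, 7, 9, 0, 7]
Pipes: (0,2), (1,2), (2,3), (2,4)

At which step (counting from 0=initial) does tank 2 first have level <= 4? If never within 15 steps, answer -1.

Step 1: flows [0->2,2->1,2->3,2->4] -> levels [9 8 7 1 8]
Step 2: flows [0->2,1->2,2->3,4->2] -> levels [8 7 9 2 7]
Step 3: flows [2->0,2->1,2->3,2->4] -> levels [9 8 5 3 8]
Step 4: flows [0->2,1->2,2->3,4->2] -> levels [8 7 7 4 7]
Step 5: flows [0->2,1=2,2->3,2=4] -> levels [7 7 7 5 7]
Step 6: flows [0=2,1=2,2->3,2=4] -> levels [7 7 6 6 7]
Step 7: flows [0->2,1->2,2=3,4->2] -> levels [6 6 9 6 6]
Step 8: flows [2->0,2->1,2->3,2->4] -> levels [7 7 5 7 7]
Step 9: flows [0->2,1->2,3->2,4->2] -> levels [6 6 9 6 6]
  -> period-2 cycle (repeats step 7); tank 2 never drops to <=4
Tank 2 never reaches <=4 within 15 steps

Answer: -1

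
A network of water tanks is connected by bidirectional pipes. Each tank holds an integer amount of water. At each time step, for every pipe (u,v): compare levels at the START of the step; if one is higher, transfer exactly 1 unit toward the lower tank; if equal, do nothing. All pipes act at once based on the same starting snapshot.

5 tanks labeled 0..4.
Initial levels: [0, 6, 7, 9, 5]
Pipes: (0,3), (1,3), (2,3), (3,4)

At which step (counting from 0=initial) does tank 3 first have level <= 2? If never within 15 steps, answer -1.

Step 1: flows [3->0,3->1,3->2,3->4] -> levels [1 7 8 5 6]
Step 2: flows [3->0,1->3,2->3,4->3] -> levels [2 6 7 7 5]
Step 3: flows [3->0,3->1,2=3,3->4] -> levels [3 7 7 4 6]
Step 4: flows [3->0,1->3,2->3,4->3] -> levels [4 6 6 6 5]
Step 5: flows [3->0,1=3,2=3,3->4] -> levels [5 6 6 4 6]
Step 6: flows [0->3,1->3,2->3,4->3] -> levels [4 5 5 8 5]
Step 7: flows [3->0,3->1,3->2,3->4] -> levels [5 6 6 4 6]
  -> period-2 cycle (repeats step 5); tank 3 never drops to <=2
Tank 3 never reaches <=2 within 15 steps

Answer: -1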